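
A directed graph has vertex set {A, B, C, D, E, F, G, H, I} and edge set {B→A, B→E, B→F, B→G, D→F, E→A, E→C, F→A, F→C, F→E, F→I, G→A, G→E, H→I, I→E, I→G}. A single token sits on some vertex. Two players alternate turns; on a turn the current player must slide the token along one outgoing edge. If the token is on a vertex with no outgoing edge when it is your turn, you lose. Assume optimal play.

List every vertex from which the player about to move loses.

Label each position W (a win for the player to move) or L (a loss). A position with no legal move is L; any other position is W exactly when some move reaches an L, and L when every move reaches a W.
Every edge goes from a vertex to one that appears earlier in the order C, A, E, G, I, F, D, H, B, so processing vertices in that order labels each vertex after all of its successors.
C: no outgoing edge → L
A: no outgoing edge → L
E: reaches L-position A → W
G: reaches L-position A → W
I: only reaches G(W), E(W), all W → L
F: reaches L-position I → W
D: only reaches F(W), which is W → L
H: reaches L-position I → W
B: reaches L-position A → W
Reading off the rows marked L gives the requested list; there are 4 such vertices.

A, C, D, I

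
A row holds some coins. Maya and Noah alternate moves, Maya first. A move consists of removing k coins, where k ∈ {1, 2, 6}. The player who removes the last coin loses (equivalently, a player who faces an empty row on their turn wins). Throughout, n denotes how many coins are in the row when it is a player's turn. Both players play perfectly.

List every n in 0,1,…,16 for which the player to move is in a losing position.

1, 4, 8, 11, 15

Positions with no move are W. A position that does have a move is losing for the player to move precisely when every available move leads to a winning position for the opponent. Fill in the labels:
n=0: no move; the opponent has just taken the last coin and therefore loses → W
n=1: only reaches 0(W), which is W → L
n=2: reaches L-position 1 → W
n=3: reaches L-position 1 → W
n=4: only reaches 3(W), 2(W), all W → L
n=5: reaches L-position 4 → W
n=6: reaches L-position 4 → W
n=7: reaches L-position 1 → W
n=8: only reaches 7(W), 6(W), 2(W), all W → L
n=9: reaches L-position 8 → W
n=10: reaches L-position 8 → W
n=11: only reaches 10(W), 9(W), 5(W), all W → L
n=12: reaches L-position 11 → W
n=13: reaches L-position 11 → W
n=14: reaches L-position 8 → W
n=15: only reaches 14(W), 13(W), 9(W), all W → L
n=16: reaches L-position 15 → W
The losing starting values of n are exactly the entries labelled L in this table (5 of them).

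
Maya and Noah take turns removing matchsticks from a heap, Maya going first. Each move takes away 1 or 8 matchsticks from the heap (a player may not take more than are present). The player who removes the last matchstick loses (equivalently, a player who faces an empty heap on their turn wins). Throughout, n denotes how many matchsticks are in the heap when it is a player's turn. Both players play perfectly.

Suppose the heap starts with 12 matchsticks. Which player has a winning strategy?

Noah wins.

Label each position W (a win for the player to move) or L (a loss). A position with no legal move is W; any other position is W exactly when some move reaches an L, and L when every move reaches a W.
n=0: no move; the opponent has just taken the last matchstick and therefore loses → W
n=1: the only move is to 0(W), a W ⇒ L
n=2: can move to 1, which is L ⇒ W
n=3: the only move is to 2(W), a W ⇒ L
n=4: can move to 3, which is L ⇒ W
n=5: the only move is to 4(W), a W ⇒ L
n=6: can move to 5, which is L ⇒ W
n=7: the only move is to 6(W), a W ⇒ L
n=8: can move to 7, which is L ⇒ W
n=9: can move to 1, which is L ⇒ W
n=10: moves to 9(W), 2(W); every one is W ⇒ L
n=11: can move to 10, which is L ⇒ W
n=12: moves to 11(W), 4(W); every one is W ⇒ L
The starting position 12 is L: whatever Maya does, the opponent receives a W position.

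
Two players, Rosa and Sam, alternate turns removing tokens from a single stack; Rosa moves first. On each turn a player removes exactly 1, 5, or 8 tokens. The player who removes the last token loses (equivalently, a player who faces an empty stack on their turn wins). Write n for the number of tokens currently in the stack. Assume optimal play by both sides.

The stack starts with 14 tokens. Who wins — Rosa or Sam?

Use the standard recursion: the mover wins at a terminal position; elsewhere, the mover wins exactly when some move hands the opponent an L position.
n=0: no move; the opponent has just taken the last token and therefore loses → W
n=1: only reaches 0(W), which is W → L
n=2: reaches L-position 1 → W
n=3: only reaches 2(W), which is W → L
n=4: reaches L-position 3 → W
n=5: only reaches 4(W), 0(W), all W → L
n=6: reaches L-position 5 → W
n=7: only reaches 6(W), 2(W), all W → L
n=8: reaches L-position 7 → W
n=9: reaches L-position 1 → W
n=10: reaches L-position 5 → W
n=11: reaches L-position 3 → W
n=12: reaches L-position 7 → W
n=13: reaches L-position 5 → W
n=14: only reaches 13(W), 9(W), 6(W), all W → L
The starting position 14 is L: whatever Rosa does, the opponent receives a W position.

Sam wins.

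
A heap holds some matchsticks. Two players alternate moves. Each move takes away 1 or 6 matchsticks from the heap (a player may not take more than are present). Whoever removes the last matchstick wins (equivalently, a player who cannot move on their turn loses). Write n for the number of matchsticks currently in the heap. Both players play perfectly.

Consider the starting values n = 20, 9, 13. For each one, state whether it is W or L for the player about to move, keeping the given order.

Use the standard recursion: the mover loses at a terminal position; elsewhere, the mover wins exactly when some move hands the opponent an L position.
n=0: no move → L
n=1: can move to 0, which is L ⇒ W
n=2: the only move is to 1(W), a W ⇒ L
n=3: can move to 2, which is L ⇒ W
n=4: the only move is to 3(W), a W ⇒ L
n=5: can move to 4, which is L ⇒ W
n=6: can move to 0, which is L ⇒ W
n=7: moves to 6(W), 1(W); every one is W ⇒ L
n=8: can move to 7, which is L ⇒ W
n=9: moves to 8(W), 3(W); every one is W ⇒ L
n=10: can move to 9, which is L ⇒ W
n=11: moves to 10(W), 5(W); every one is W ⇒ L
n=12: can move to 11, which is L ⇒ W
n=13: can move to 7, which is L ⇒ W
n=14: moves to 13(W), 8(W); every one is W ⇒ L
n=15: can move to 14, which is L ⇒ W
n=16: moves to 15(W), 10(W); every one is W ⇒ L
n=17: can move to 16, which is L ⇒ W
n=18: moves to 17(W), 12(W); every one is W ⇒ L
n=19: can move to 18, which is L ⇒ W
n=20: can move to 14, which is L ⇒ W

20: W, 9: L, 13: W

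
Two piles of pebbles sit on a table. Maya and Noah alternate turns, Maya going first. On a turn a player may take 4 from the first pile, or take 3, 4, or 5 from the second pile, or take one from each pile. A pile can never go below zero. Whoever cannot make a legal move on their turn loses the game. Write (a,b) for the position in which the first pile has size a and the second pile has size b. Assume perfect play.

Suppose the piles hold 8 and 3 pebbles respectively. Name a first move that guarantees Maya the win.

Move to (8,0).

Classify positions by backward induction: terminal positions (no move available) are L. From any other position, the mover wins iff some move reaches an L.
No move ever increases a pile, so every position that can arise here has a ≤ 8 and b ≤ 3; it is enough to label the cells with 0 ≤ a ≤ 8 and 0 ≤ b ≤ 3.
Every move lowers a or b (never raises either), so fill the grid row by row in increasing a, and left to right within a row: each cell's successors are then already labelled.
      b=0  b=1  b=2  b=3
a=0:    L    L    L    W
a=1:    L    W    W    W
a=2:    L    W    L    W
a=3:    L    W    L    W
a=4:    W    W    W    W
a=5:    W    L    L    L
a=6:    W    L    W    W
a=7:    W    L    W    L
a=8:    L    L    W    W
Cells with no legal move (terminal, hence L): (0,0), (0,1), (0,2), (1,0), (2,0), (3,0).
The remaining L cells, each justified by listing all of its moves:
(2,2): →(1,1)(W) only, which is W, so L
(3,2): →(2,1)(W) only, which is W, so L
(5,1): →(1,1)(W), (4,0)(W) — all W, so L
(5,2): →(1,2)(W), (4,1)(W) — all W, so L
(5,3): →(1,3)(W), (5,0)(W), (4,2)(W) — all W, so L
(6,1): →(2,1)(W), (5,0)(W) — all W, so L
(7,1): →(3,1)(W), (6,0)(W) — all W, so L
(7,3): →(3,3)(W), (7,0)(W), (6,2)(W) — all W, so L
(8,0): →(4,0)(W) only, which is W, so L
(8,1): →(4,1)(W), (7,0)(W) — all W, so L
Every other cell has at least one move into one of the L cells above, so it is W.
From (8,3), the L positions reachable in one move are: (8,0).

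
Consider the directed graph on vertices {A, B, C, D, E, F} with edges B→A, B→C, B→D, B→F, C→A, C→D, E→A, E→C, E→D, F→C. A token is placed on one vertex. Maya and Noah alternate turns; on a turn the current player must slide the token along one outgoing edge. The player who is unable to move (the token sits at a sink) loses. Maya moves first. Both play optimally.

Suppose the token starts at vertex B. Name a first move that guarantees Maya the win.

Move to F.

Use the standard recursion: the mover loses at a terminal position; elsewhere, the mover wins exactly when some move hands the opponent an L position.
Every edge goes from a vertex to one that appears earlier in the order D, A, C, F, B, E, so processing vertices in that order labels each vertex after all of its successors.
D: no outgoing edge → L
A: no outgoing edge → L
C: reaches L-position A → W
F: only reaches C(W), which is W → L
B: reaches L-position F → W
E: reaches L-position A → W
From B, the L positions reachable in one move are: F, A, D. Any move reaching one of these is winning.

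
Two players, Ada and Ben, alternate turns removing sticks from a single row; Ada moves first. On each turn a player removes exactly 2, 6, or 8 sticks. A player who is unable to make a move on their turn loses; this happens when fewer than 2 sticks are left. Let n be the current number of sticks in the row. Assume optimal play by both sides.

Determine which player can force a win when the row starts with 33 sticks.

Ben wins.

Use the standard recursion: the mover loses at a terminal position; elsewhere, the mover wins exactly when some move hands the opponent an L position.
n=0: no move → L
n=1: no move → L
n=2: →0(L), so W
n=3: →1(L), so W
n=4: →2(W) only, which is W, so L
n=5: →3(W) only, which is W, so L
n=6: →4(L), so W
n=7: →5(L), so W
n=8: →0(L), so W
n=9: →1(L), so W
n=10: →4(L), so W
n=11: →5(L), so W
n=12: →4(L), so W
n=13: →5(L), so W
n=14: →12(W), 8(W), 6(W) — all W, so L
n=15: →13(W), 9(W), 7(W) — all W, so L
n=16: →14(L), so W
n=17: →15(L), so W
n=18: →16(W), 12(W), 10(W) — all W, so L
n=19: →17(W), 13(W), 11(W) — all W, so L
n=20: →18(L), so W
n=21: →19(L), so W
n=22: →14(L), so W
n=23: →15(L), so W
n=24: →18(L), so W
n=25: →19(L), so W
n=26: →18(L), so W
n=27: →19(L), so W
n=28: →26(W), 22(W), 20(W) — all W, so L
n=29: →27(W), 23(W), 21(W) — all W, so L
n=30: →28(L), so W
n=31: →29(L), so W
n=32: →30(W), 26(W), 24(W) — all W, so L
n=33: →31(W), 27(W), 25(W) — all W, so L
The starting position 33 is L: whatever Ada does, the opponent receives a W position.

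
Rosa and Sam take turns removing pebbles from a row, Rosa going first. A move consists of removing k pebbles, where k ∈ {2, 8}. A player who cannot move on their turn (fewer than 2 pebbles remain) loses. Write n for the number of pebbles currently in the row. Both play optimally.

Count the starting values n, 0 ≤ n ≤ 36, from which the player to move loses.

Classify positions by backward induction: terminal positions (no move available) are L. From any other position, the mover wins iff some move reaches an L.
n=0: no move → L
n=1: no move → L
n=2: reaches L-position 0 → W
n=3: reaches L-position 1 → W
n=4: only reaches 2(W), which is W → L
n=5: only reaches 3(W), which is W → L
n=6: reaches L-position 4 → W
n=7: reaches L-position 5 → W
n=8: reaches L-position 0 → W
n=9: reaches L-position 1 → W
n=10: only reaches 8(W), 2(W), all W → L
n=11: only reaches 9(W), 3(W), all W → L
n=12: reaches L-position 10 → W
n=13: reaches L-position 11 → W
n=14: only reaches 12(W), 6(W), all W → L
n=15: only reaches 13(W), 7(W), all W → L
n=16: reaches L-position 14 → W
n=17: reaches L-position 15 → W
n=18: reaches L-position 10 → W
n=19: reaches L-position 11 → W
n=20: only reaches 18(W), 12(W), all W → L
n=21: only reaches 19(W), 13(W), all W → L
n=22: reaches L-position 20 → W
n=23: reaches L-position 21 → W
n=24: only reaches 22(W), 16(W), all W → L
n=25: only reaches 23(W), 17(W), all W → L
n=26: reaches L-position 24 → W
n=27: reaches L-position 25 → W
n=28: reaches L-position 20 → W
n=29: reaches L-position 21 → W
n=30: only reaches 28(W), 22(W), all W → L
n=31: only reaches 29(W), 23(W), all W → L
n=32: reaches L-position 30 → W
n=33: reaches L-position 31 → W
n=34: only reaches 32(W), 26(W), all W → L
n=35: only reaches 33(W), 27(W), all W → L
n=36: reaches L-position 34 → W
L entries with 0 ≤ n ≤ 36: n = 0, 1, 4, 5, 10, 11, 14, 15, 20, 21, 24, 25, 30, 31, 34, 35; that makes 16.

16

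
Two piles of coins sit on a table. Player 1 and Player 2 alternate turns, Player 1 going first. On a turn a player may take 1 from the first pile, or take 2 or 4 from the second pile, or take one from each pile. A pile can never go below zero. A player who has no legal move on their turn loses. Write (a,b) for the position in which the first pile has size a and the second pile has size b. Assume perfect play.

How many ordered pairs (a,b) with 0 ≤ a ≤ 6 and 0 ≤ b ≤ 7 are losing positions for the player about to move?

22

Work bottom-up. With no move the player to move loses. Otherwise the position is W if at least one move leads to an L position for the opponent, and L if every move leads to a W.
Every move lowers a or b (never raises either), so fill the grid row by row in increasing a, and left to right within a row: each cell's successors are then already labelled.
      b=0  b=1  b=2  b=3  b=4  b=5  b=6  b=7
a=0:    L    L    W    W    W    W    L    L
a=1:    W    W    W    L    L    W    W    W
a=2:    L    L    W    W    W    W    L    L
a=3:    W    W    W    L    L    W    W    W
a=4:    L    L    W    W    W    W    L    L
a=5:    W    W    W    L    L    W    W    W
a=6:    L    L    W    W    W    W    L    L
Cells with no legal move (terminal, hence L): (0,0), (0,1).
The remaining L cells, each justified by listing all of its moves:
(0,6): moves to (0,4)(W), (0,2)(W); every one is W ⇒ L
(0,7): moves to (0,5)(W), (0,3)(W); every one is W ⇒ L
(1,3): moves to (0,3)(W), (1,1)(W), (0,2)(W); every one is W ⇒ L
(1,4): moves to (0,4)(W), (1,2)(W), (1,0)(W), (0,3)(W); every one is W ⇒ L
(2,0): the only move is to (1,0)(W), a W ⇒ L
(2,1): moves to (1,1)(W), (1,0)(W); every one is W ⇒ L
(2,6): moves to (1,6)(W), (2,4)(W), (2,2)(W), (1,5)(W); every one is W ⇒ L
(2,7): moves to (1,7)(W), (2,5)(W), (2,3)(W), (1,6)(W); every one is W ⇒ L
(3,3): moves to (2,3)(W), (3,1)(W), (2,2)(W); every one is W ⇒ L
(3,4): moves to (2,4)(W), (3,2)(W), (3,0)(W), (2,3)(W); every one is W ⇒ L
(4,0): the only move is to (3,0)(W), a W ⇒ L
(4,1): moves to (3,1)(W), (3,0)(W); every one is W ⇒ L
(4,6): moves to (3,6)(W), (4,4)(W), (4,2)(W), (3,5)(W); every one is W ⇒ L
(4,7): moves to (3,7)(W), (4,5)(W), (4,3)(W), (3,6)(W); every one is W ⇒ L
(5,3): moves to (4,3)(W), (5,1)(W), (4,2)(W); every one is W ⇒ L
(5,4): moves to (4,4)(W), (5,2)(W), (5,0)(W), (4,3)(W); every one is W ⇒ L
(6,0): the only move is to (5,0)(W), a W ⇒ L
(6,1): moves to (5,1)(W), (5,0)(W); every one is W ⇒ L
(6,6): moves to (5,6)(W), (6,4)(W), (6,2)(W), (5,5)(W); every one is W ⇒ L
(6,7): moves to (5,7)(W), (6,5)(W), (6,3)(W), (5,6)(W); every one is W ⇒ L
Every other cell has at least one move into one of the L cells above, so it is W.
L cells per row: a=0: 4, a=1: 2, a=2: 4, a=3: 2, a=4: 4, a=5: 2, a=6: 4; total 22.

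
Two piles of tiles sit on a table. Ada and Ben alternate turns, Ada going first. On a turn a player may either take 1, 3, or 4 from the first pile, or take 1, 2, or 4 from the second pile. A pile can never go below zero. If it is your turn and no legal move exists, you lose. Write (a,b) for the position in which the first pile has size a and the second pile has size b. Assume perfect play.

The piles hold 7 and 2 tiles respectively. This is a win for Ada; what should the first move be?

Move to (6,2).

Build the W/L table. Terminal = L. A non-terminal position is W if it has a move to some L; otherwise it is L.
No move ever increases a pile, so every position that can arise here has a ≤ 7 and b ≤ 2; it is enough to label the cells with 0 ≤ a ≤ 7 and 0 ≤ b ≤ 2.
Every move lowers a or b (never raises either), so fill the grid row by row in increasing a, and left to right within a row: each cell's successors are then already labelled.
      b=0  b=1  b=2
a=0:    L    W    W
a=1:    W    L    W
a=2:    L    W    W
a=3:    W    L    W
a=4:    W    W    L
a=5:    W    W    W
a=6:    W    W    L
a=7:    L    W    W
Cells with no legal move (terminal, hence L): (0,0).
The remaining L cells, each justified by listing all of its moves:
(1,1): →(0,1)(W), (1,0)(W) — all W, so L
(2,0): →(1,0)(W) only, which is W, so L
(3,1): →(2,1)(W), (0,1)(W), (3,0)(W) — all W, so L
(4,2): →(3,2)(W), (1,2)(W), (0,2)(W), (4,1)(W), (4,0)(W) — all W, so L
(6,2): →(5,2)(W), (3,2)(W), (2,2)(W), (6,1)(W), (6,0)(W) — all W, so L
(7,0): →(6,0)(W), (4,0)(W), (3,0)(W) — all W, so L
Every other cell has at least one move into one of the L cells above, so it is W.
From (7,2), the L positions reachable in one move are: (6,2), (4,2), (7,0). Any move reaching one of these is winning.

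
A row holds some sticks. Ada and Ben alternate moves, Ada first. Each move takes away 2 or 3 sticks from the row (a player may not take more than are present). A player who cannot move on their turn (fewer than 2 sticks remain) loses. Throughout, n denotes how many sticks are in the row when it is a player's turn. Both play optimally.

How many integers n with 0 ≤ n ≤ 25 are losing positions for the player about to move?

Classify positions by backward induction: terminal positions (no move available) are L. From any other position, the mover wins iff some move reaches an L.
n=0: no move → L
n=1: no move → L
n=2: W (go to 0, an L position)
n=3: W (go to 1, an L position)
n=4: W (go to 1, an L position)
n=5: L (options 3(W), 2(W) are all W)
n=6: L (options 4(W), 3(W) are all W)
n=7: W (go to 5, an L position)
n=8: W (go to 6, an L position)
n=9: W (go to 6, an L position)
n=10: L (options 8(W), 7(W) are all W)
n=11: L (options 9(W), 8(W) are all W)
n=12: W (go to 10, an L position)
n=13: W (go to 11, an L position)
n=14: W (go to 11, an L position)
n=15: L (options 13(W), 12(W) are all W)
n=16: L (options 14(W), 13(W) are all W)
n=17: W (go to 15, an L position)
n=18: W (go to 16, an L position)
n=19: W (go to 16, an L position)
n=20: L (options 18(W), 17(W) are all W)
n=21: L (options 19(W), 18(W) are all W)
n=22: W (go to 20, an L position)
n=23: W (go to 21, an L position)
n=24: W (go to 21, an L position)
n=25: L (options 23(W), 22(W) are all W)
L entries with 0 ≤ n ≤ 25: n = 0, 1, 5, 6, 10, 11, 15, 16, 20, 21, 25; that makes 11.

11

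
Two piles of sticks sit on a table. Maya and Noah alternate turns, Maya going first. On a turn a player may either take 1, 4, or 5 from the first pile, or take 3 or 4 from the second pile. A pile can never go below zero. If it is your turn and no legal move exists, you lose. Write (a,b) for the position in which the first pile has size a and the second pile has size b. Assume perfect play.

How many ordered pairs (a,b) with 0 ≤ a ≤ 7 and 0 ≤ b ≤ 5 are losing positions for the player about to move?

Compute win/loss labels from the base case upward. A position with no move is L. Any other position is W if it can reach an L in one move, else L.
Every move lowers a or b (never raises either), so fill the grid row by row in increasing a, and left to right within a row: each cell's successors are then already labelled.
      b=0  b=1  b=2  b=3  b=4  b=5
a=0:    L    L    L    W    W    W
a=1:    W    W    W    L    L    L
a=2:    L    L    L    W    W    W
a=3:    W    W    W    L    L    L
a=4:    W    W    W    W    W    W
a=5:    W    W    W    W    W    W
a=6:    W    W    W    W    W    W
a=7:    W    W    W    W    W    W
Cells with no legal move (terminal, hence L): (0,0), (0,1), (0,2).
The remaining L cells, each justified by listing all of its moves:
(1,3): L (options (0,3)(W), (1,0)(W) are all W)
(1,4): L (options (0,4)(W), (1,1)(W), (1,0)(W) are all W)
(1,5): L (options (0,5)(W), (1,2)(W), (1,1)(W) are all W)
(2,0): L (sole option (1,0)(W) is W)
(2,1): L (sole option (1,1)(W) is W)
(2,2): L (sole option (1,2)(W) is W)
(3,3): L (options (2,3)(W), (3,0)(W) are all W)
(3,4): L (options (2,4)(W), (3,1)(W), (3,0)(W) are all W)
(3,5): L (options (2,5)(W), (3,2)(W), (3,1)(W) are all W)
Every other cell has at least one move into one of the L cells above, so it is W.
L cells per row: a=0: 3, a=1: 3, a=2: 3, a=3: 3, a=4: 0, a=5: 0, a=6: 0, a=7: 0; total 12.

12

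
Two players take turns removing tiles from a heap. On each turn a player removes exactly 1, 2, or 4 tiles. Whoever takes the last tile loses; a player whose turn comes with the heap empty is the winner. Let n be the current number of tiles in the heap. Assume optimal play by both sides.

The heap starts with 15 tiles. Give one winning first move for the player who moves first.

Use the standard recursion: the mover wins at a terminal position; elsewhere, the mover wins exactly when some move hands the opponent an L position.
n=0: no move; the opponent has just taken the last tile and therefore loses → W
n=1: →0(W) only, which is W, so L
n=2: →1(L), so W
n=3: →1(L), so W
n=4: →3(W), 2(W), 0(W) — all W, so L
n=5: →4(L), so W
n=6: →4(L), so W
n=7: →6(W), 5(W), 3(W) — all W, so L
n=8: →7(L), so W
n=9: →7(L), so W
n=10: →9(W), 8(W), 6(W) — all W, so L
n=11: →10(L), so W
n=12: →10(L), so W
n=13: →12(W), 11(W), 9(W) — all W, so L
n=14: →13(L), so W
n=15: →13(L), so W
From 15, the L positions reachable in one move are: 13.

Remove 2, leaving 13.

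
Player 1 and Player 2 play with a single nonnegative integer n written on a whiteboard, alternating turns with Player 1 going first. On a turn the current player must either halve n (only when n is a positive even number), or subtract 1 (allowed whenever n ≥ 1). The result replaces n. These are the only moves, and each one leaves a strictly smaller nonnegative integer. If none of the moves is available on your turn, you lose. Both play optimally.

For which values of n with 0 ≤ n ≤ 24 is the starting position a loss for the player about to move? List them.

0, 2, 5, 7, 9, 11, 13, 15, 17, 19, 21, 23

Use the standard recursion: the mover loses at a terminal position; elsewhere, the mover wins exactly when some move hands the opponent an L position.
n=0: no move → L
n=1: →0(L), so W
n=2: →1(W) only, which is W, so L
n=3: →2(L), so W
n=4: →2(L), so W
n=5: →4(W) only, which is W, so L
n=6: →5(L), so W
n=7: →6(W) only, which is W, so L
n=8: →7(L), so W
n=9: →8(W) only, which is W, so L
n=10: →5(L), so W
n=11: →10(W) only, which is W, so L
n=12: →11(L), so W
n=13: →12(W) only, which is W, so L
n=14: →7(L), so W
n=15: →14(W) only, which is W, so L
n=16: →15(L), so W
n=17: →16(W) only, which is W, so L
n=18: →9(L), so W
n=19: →18(W) only, which is W, so L
n=20: →19(L), so W
n=21: →20(W) only, which is W, so L
n=22: →11(L), so W
n=23: →22(W) only, which is W, so L
n=24: →23(L), so W
The losing starting values of n are exactly the entries labelled L in this table (12 of them).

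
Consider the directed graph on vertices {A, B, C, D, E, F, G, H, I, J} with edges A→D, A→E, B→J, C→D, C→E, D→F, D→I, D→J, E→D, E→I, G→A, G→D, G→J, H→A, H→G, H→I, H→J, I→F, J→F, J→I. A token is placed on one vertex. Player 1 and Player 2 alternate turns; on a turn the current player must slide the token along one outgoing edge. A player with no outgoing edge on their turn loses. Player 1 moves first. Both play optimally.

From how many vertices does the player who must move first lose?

Label each position W (a win for the player to move) or L (a loss). A position with no legal move is L; any other position is W exactly when some move reaches an L, and L when every move reaches a W.
Every edge goes from a vertex to one that appears earlier in the order F, I, J, D, E, A, G, H, C, B, so processing vertices in that order labels each vertex after all of its successors.
F: no outgoing edge → L
I: →F(L), so W
J: →F(L), so W
D: →F(L), so W
E: →D(W), I(W) — all W, so L
A: →E(L), so W
G: →A(W), D(W), J(W) — all W, so L
H: →G(L), so W
C: →E(L), so W
B: →J(W) only, which is W, so L
The L vertices are B, E, F, G; that is 4 in all.

4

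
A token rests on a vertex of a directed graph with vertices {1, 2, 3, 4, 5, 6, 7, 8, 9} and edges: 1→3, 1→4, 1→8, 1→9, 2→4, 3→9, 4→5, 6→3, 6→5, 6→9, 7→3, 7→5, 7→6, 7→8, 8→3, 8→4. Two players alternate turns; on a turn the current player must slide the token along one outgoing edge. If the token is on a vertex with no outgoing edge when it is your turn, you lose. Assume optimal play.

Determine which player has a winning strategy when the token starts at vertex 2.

The second player wins.

Classify positions by backward induction: terminal positions (no move available) are L. From any other position, the mover wins iff some move reaches an L.
Every edge goes from a vertex to one that appears earlier in the order 5, 9, 3, 6, 4, 2, 8, 1, 7, so processing vertices in that order labels each vertex after all of its successors.
5: no outgoing edge → L
9: no outgoing edge → L
3: W (go to 9, an L position)
6: W (go to 9, an L position)
4: W (go to 5, an L position)
2: L (sole option 4(W) is W)
8: L (options 4(W), 3(W) are all W)
1: W (go to 8, an L position)
7: W (go to 8, an L position)
Every move from 2 reaches a W position, so the mover loses.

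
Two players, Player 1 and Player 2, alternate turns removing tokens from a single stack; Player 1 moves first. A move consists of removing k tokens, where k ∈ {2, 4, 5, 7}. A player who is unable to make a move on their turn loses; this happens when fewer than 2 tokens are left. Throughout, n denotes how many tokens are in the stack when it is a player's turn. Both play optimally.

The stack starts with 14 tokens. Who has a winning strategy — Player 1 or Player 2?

Work bottom-up. With no move the player to move loses. Otherwise the position is W if at least one move leads to an L position for the opponent, and L if every move leads to a W.
n=0: no move → L
n=1: no move → L
n=2: W (go to 0, an L position)
n=3: W (go to 1, an L position)
n=4: W (go to 0, an L position)
n=5: W (go to 1, an L position)
n=6: W (go to 1, an L position)
n=7: W (go to 0, an L position)
n=8: W (go to 1, an L position)
n=9: L (options 7(W), 5(W), 4(W), 2(W) are all W)
n=10: L (options 8(W), 6(W), 5(W), 3(W) are all W)
n=11: W (go to 9, an L position)
n=12: W (go to 10, an L position)
n=13: W (go to 9, an L position)
n=14: W (go to 10, an L position)
From 14 Player 1 can remove 4, leaving 10, reaching an L position.

Player 1 wins.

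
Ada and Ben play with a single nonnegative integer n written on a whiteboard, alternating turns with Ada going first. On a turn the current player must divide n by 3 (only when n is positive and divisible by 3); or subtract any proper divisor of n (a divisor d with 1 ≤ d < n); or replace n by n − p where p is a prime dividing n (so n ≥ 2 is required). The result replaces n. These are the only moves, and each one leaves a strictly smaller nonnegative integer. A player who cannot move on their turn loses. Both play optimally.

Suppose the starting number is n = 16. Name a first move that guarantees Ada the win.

Move to 14.

Label each position W (a win for the player to move) or L (a loss). A position with no legal move is L; any other position is W exactly when some move reaches an L, and L when every move reaches a W.
n=0: no move → L
n=1: no move → L
n=2: W (go to 0, an L position)
n=3: W (go to 0, an L position)
n=4: L (options 2(W), 3(W) are all W)
n=5: W (go to 0, an L position)
n=6: W (go to 4, an L position)
n=7: W (go to 0, an L position)
n=8: W (go to 4, an L position)
n=9: L (options 3(W), 6(W), 8(W) are all W)
n=10: W (go to 9, an L position)
n=11: W (go to 0, an L position)
n=12: W (go to 4, an L position)
n=13: W (go to 0, an L position)
n=14: L (options 7(W), 12(W), 13(W) are all W)
n=15: W (go to 14, an L position)
n=16: W (go to 14, an L position)
From 16, the L positions reachable in one move are: 14.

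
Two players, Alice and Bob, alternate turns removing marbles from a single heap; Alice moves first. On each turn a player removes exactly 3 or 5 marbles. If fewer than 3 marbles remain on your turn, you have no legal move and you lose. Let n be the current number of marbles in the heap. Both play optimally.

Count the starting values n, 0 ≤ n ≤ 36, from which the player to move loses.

Work bottom-up. With no move the player to move loses. Otherwise the position is W if at least one move leads to an L position for the opponent, and L if every move leads to a W.
n=0: no move → L
n=1: no move → L
n=2: no move → L
n=3: →0(L), so W
n=4: →1(L), so W
n=5: →2(L), so W
n=6: →1(L), so W
n=7: →2(L), so W
n=8: →5(W), 3(W) — all W, so L
n=9: →6(W), 4(W) — all W, so L
n=10: →7(W), 5(W) — all W, so L
n=11: →8(L), so W
n=12: →9(L), so W
n=13: →10(L), so W
n=14: →9(L), so W
n=15: →10(L), so W
n=16: →13(W), 11(W) — all W, so L
n=17: →14(W), 12(W) — all W, so L
n=18: →15(W), 13(W) — all W, so L
n=19: →16(L), so W
n=20: →17(L), so W
n=21: →18(L), so W
n=22: →17(L), so W
n=23: →18(L), so W
n=24: →21(W), 19(W) — all W, so L
n=25: →22(W), 20(W) — all W, so L
n=26: →23(W), 21(W) — all W, so L
n=27: →24(L), so W
n=28: →25(L), so W
n=29: →26(L), so W
n=30: →25(L), so W
n=31: →26(L), so W
n=32: →29(W), 27(W) — all W, so L
n=33: →30(W), 28(W) — all W, so L
n=34: →31(W), 29(W) — all W, so L
n=35: →32(L), so W
n=36: →33(L), so W
L entries with 0 ≤ n ≤ 36: n = 0, 1, 2, 8, 9, 10, 16, 17, 18, 24, 25, 26, 32, 33, 34; that makes 15.

15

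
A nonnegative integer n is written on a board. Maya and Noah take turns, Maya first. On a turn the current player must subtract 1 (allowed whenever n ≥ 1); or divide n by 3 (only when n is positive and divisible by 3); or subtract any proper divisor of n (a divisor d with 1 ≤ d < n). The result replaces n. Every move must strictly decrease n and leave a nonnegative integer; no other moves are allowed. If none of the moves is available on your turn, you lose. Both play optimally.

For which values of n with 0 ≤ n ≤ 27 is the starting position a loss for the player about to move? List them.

0, 2, 5, 7, 9, 11, 13, 16, 19, 23, 25

Compute win/loss labels from the base case upward. A position with no move is L. Any other position is W if it can reach an L in one move, else L.
n=0: no move → L
n=1: →0(L), so W
n=2: →1(W) only, which is W, so L
n=3: →2(L), so W
n=4: →2(L), so W
n=5: →4(W) only, which is W, so L
n=6: →2(L), so W
n=7: →6(W) only, which is W, so L
n=8: →7(L), so W
n=9: →3(W), 6(W), 8(W) — all W, so L
n=10: →5(L), so W
n=11: →10(W) only, which is W, so L
n=12: →9(L), so W
n=13: →12(W) only, which is W, so L
n=14: →7(L), so W
n=15: →5(L), so W
n=16: →8(W), 12(W), 14(W), 15(W) — all W, so L
n=17: →16(L), so W
n=18: →9(L), so W
n=19: →18(W) only, which is W, so L
n=20: →16(L), so W
n=21: →7(L), so W
n=22: →11(L), so W
n=23: →22(W) only, which is W, so L
n=24: →16(L), so W
n=25: →20(W), 24(W) — all W, so L
n=26: →13(L), so W
n=27: →9(L), so W
Reading off the rows marked L gives the requested list; there are 11 such values of n.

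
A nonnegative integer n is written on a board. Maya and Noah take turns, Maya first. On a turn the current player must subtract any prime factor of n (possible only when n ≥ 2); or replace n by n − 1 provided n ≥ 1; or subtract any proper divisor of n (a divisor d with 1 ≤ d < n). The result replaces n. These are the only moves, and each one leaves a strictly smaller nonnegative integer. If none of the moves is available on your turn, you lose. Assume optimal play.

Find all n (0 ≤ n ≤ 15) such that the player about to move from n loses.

0, 4, 9, 14

Build the W/L table. Terminal = L. A non-terminal position is W if it has a move to some L; otherwise it is L.
n=0: no move → L
n=1: reaches L-position 0 → W
n=2: reaches L-position 0 → W
n=3: reaches L-position 0 → W
n=4: only reaches 2(W), 3(W), all W → L
n=5: reaches L-position 0 → W
n=6: reaches L-position 4 → W
n=7: reaches L-position 0 → W
n=8: reaches L-position 4 → W
n=9: only reaches 6(W), 8(W), all W → L
n=10: reaches L-position 9 → W
n=11: reaches L-position 0 → W
n=12: reaches L-position 9 → W
n=13: reaches L-position 0 → W
n=14: only reaches 7(W), 12(W), 13(W), all W → L
n=15: reaches L-position 14 → W
Reading off the rows marked L gives the requested list; there are 4 such values of n.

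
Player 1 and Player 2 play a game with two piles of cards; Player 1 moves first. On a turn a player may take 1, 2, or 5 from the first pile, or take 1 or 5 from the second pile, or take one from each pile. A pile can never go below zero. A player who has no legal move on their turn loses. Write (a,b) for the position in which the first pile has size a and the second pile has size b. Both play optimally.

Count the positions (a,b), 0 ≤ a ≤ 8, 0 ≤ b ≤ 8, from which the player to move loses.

23

Use the standard recursion: the mover loses at a terminal position; elsewhere, the mover wins exactly when some move hands the opponent an L position.
Every move lowers a or b (never raises either), so fill the grid row by row in increasing a, and left to right within a row: each cell's successors are then already labelled.
      b=0  b=1  b=2  b=3  b=4  b=5  b=6  b=7  b=8
a=0:    L    W    L    W    L    W    L    W    L
a=1:    W    W    W    W    W    W    W    W    W
a=2:    W    L    W    L    W    L    W    L    W
a=3:    L    W    W    W    W    W    W    W    W
a=4:    W    W    L    W    L    W    L    W    L
a=5:    W    L    W    W    W    W    W    W    W
a=6:    L    W    W    L    W    W    W    L    W
a=7:    W    W    L    W    W    W    L    W    W
a=8:    W    L    W    W    L    W    W    W    L
Cells with no legal move (terminal, hence L): (0,0).
The remaining L cells, each justified by listing all of its moves:
(0,2): →(0,1)(W) only, which is W, so L
(0,4): →(0,3)(W) only, which is W, so L
(0,6): →(0,5)(W), (0,1)(W) — all W, so L
(0,8): →(0,7)(W), (0,3)(W) — all W, so L
(2,1): →(1,1)(W), (0,1)(W), (2,0)(W), (1,0)(W) — all W, so L
(2,3): →(1,3)(W), (0,3)(W), (2,2)(W), (1,2)(W) — all W, so L
(2,5): →(1,5)(W), (0,5)(W), (2,4)(W), (2,0)(W), (1,4)(W) — all W, so L
(2,7): →(1,7)(W), (0,7)(W), (2,6)(W), (2,2)(W), (1,6)(W) — all W, so L
(3,0): →(2,0)(W), (1,0)(W) — all W, so L
(4,2): →(3,2)(W), (2,2)(W), (4,1)(W), (3,1)(W) — all W, so L
(4,4): →(3,4)(W), (2,4)(W), (4,3)(W), (3,3)(W) — all W, so L
(4,6): →(3,6)(W), (2,6)(W), (4,5)(W), (4,1)(W), (3,5)(W) — all W, so L
(4,8): →(3,8)(W), (2,8)(W), (4,7)(W), (4,3)(W), (3,7)(W) — all W, so L
(5,1): →(4,1)(W), (3,1)(W), (0,1)(W), (5,0)(W), (4,0)(W) — all W, so L
(6,0): →(5,0)(W), (4,0)(W), (1,0)(W) — all W, so L
(6,3): →(5,3)(W), (4,3)(W), (1,3)(W), (6,2)(W), (5,2)(W) — all W, so L
(6,7): →(5,7)(W), (4,7)(W), (1,7)(W), (6,6)(W), (6,2)(W), (5,6)(W) — all W, so L
(7,2): →(6,2)(W), (5,2)(W), (2,2)(W), (7,1)(W), (6,1)(W) — all W, so L
(7,6): →(6,6)(W), (5,6)(W), (2,6)(W), (7,5)(W), (7,1)(W), (6,5)(W) — all W, so L
(8,1): →(7,1)(W), (6,1)(W), (3,1)(W), (8,0)(W), (7,0)(W) — all W, so L
(8,4): →(7,4)(W), (6,4)(W), (3,4)(W), (8,3)(W), (7,3)(W) — all W, so L
(8,8): →(7,8)(W), (6,8)(W), (3,8)(W), (8,7)(W), (8,3)(W), (7,7)(W) — all W, so L
Every other cell has at least one move into one of the L cells above, so it is W.
L cells per row: a=0: 5, a=1: 0, a=2: 4, a=3: 1, a=4: 4, a=5: 1, a=6: 3, a=7: 2, a=8: 3; total 23.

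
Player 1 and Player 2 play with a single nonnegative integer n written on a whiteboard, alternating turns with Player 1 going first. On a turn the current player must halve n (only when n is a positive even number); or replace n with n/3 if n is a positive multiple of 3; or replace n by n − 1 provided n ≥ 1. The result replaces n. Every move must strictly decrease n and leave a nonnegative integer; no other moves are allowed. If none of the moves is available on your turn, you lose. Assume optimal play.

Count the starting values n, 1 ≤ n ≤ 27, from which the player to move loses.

10

Work bottom-up. With no move the player to move loses. Otherwise the position is W if at least one move leads to an L position for the opponent, and L if every move leads to a W.
n=0: no move → L
n=1: →0(L), so W
n=2: →1(W) only, which is W, so L
n=3: →2(L), so W
n=4: →2(L), so W
n=5: →4(W) only, which is W, so L
n=6: →2(L), so W
n=7: →6(W) only, which is W, so L
n=8: →7(L), so W
n=9: →3(W), 8(W) — all W, so L
n=10: →5(L), so W
n=11: →10(W) only, which is W, so L
n=12: →11(L), so W
n=13: →12(W) only, which is W, so L
n=14: →7(L), so W
n=15: →5(L), so W
n=16: →8(W), 15(W) — all W, so L
n=17: →16(L), so W
n=18: →9(L), so W
n=19: →18(W) only, which is W, so L
n=20: →19(L), so W
n=21: →7(L), so W
n=22: →11(L), so W
n=23: →22(W) only, which is W, so L
n=24: →23(L), so W
n=25: →24(W) only, which is W, so L
n=26: →13(L), so W
n=27: →9(L), so W
L entries with 1 ≤ n ≤ 27 (n=0 is outside the asked range and is not counted): n = 2, 5, 7, 9, 11, 13, 16, 19, 23, 25; that makes 10.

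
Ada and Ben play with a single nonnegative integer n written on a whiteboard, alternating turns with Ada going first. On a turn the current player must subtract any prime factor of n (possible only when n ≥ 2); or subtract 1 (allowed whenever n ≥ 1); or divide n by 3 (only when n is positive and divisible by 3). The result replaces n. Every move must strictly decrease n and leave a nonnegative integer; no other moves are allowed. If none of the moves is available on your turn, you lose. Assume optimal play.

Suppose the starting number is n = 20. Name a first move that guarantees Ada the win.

Move to 18.

Label each position W (a win for the player to move) or L (a loss). A position with no legal move is L; any other position is W exactly when some move reaches an L, and L when every move reaches a W.
n=0: no move → L
n=1: W (go to 0, an L position)
n=2: W (go to 0, an L position)
n=3: W (go to 0, an L position)
n=4: L (options 2(W), 3(W) are all W)
n=5: W (go to 0, an L position)
n=6: W (go to 4, an L position)
n=7: W (go to 0, an L position)
n=8: L (options 6(W), 7(W) are all W)
n=9: W (go to 8, an L position)
n=10: W (go to 8, an L position)
n=11: W (go to 0, an L position)
n=12: W (go to 4, an L position)
n=13: W (go to 0, an L position)
n=14: L (options 7(W), 12(W), 13(W) are all W)
n=15: W (go to 14, an L position)
n=16: W (go to 14, an L position)
n=17: W (go to 0, an L position)
n=18: L (options 6(W), 15(W), 16(W), 17(W) are all W)
n=19: W (go to 0, an L position)
n=20: W (go to 18, an L position)
From 20, the L positions reachable in one move are: 18.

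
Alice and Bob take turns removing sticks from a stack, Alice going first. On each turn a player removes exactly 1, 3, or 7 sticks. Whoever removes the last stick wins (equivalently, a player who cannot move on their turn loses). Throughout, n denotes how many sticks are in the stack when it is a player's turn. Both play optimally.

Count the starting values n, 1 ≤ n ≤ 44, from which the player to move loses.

Label each position W (a win for the player to move) or L (a loss). A position with no legal move is L; any other position is W exactly when some move reaches an L, and L when every move reaches a W.
n=0: no move → L
n=1: reaches L-position 0 → W
n=2: only reaches 1(W), which is W → L
n=3: reaches L-position 2 → W
n=4: only reaches 3(W), 1(W), all W → L
n=5: reaches L-position 4 → W
n=6: only reaches 5(W), 3(W), all W → L
n=7: reaches L-position 6 → W
n=8: only reaches 7(W), 5(W), 1(W), all W → L
n=9: reaches L-position 8 → W
n=10: only reaches 9(W), 7(W), 3(W), all W → L
n=11: reaches L-position 10 → W
n=12: only reaches 11(W), 9(W), 5(W), all W → L
n=13: reaches L-position 12 → W
n=14: only reaches 13(W), 11(W), 7(W), all W → L
n=15: reaches L-position 14 → W
n=16: only reaches 15(W), 13(W), 9(W), all W → L
n=17: reaches L-position 16 → W
n=18: only reaches 17(W), 15(W), 11(W), all W → L
n=19: reaches L-position 18 → W
n=20: only reaches 19(W), 17(W), 13(W), all W → L
n=21: reaches L-position 20 → W
n=22: only reaches 21(W), 19(W), 15(W), all W → L
n=23: reaches L-position 22 → W
n=24: only reaches 23(W), 21(W), 17(W), all W → L
n=25: reaches L-position 24 → W
n=26: only reaches 25(W), 23(W), 19(W), all W → L
n=27: reaches L-position 26 → W
n=28: only reaches 27(W), 25(W), 21(W), all W → L
n=29: reaches L-position 28 → W
n=30: only reaches 29(W), 27(W), 23(W), all W → L
n=31: reaches L-position 30 → W
n=32: only reaches 31(W), 29(W), 25(W), all W → L
n=33: reaches L-position 32 → W
n=34: only reaches 33(W), 31(W), 27(W), all W → L
n=35: reaches L-position 34 → W
n=36: only reaches 35(W), 33(W), 29(W), all W → L
n=37: reaches L-position 36 → W
n=38: only reaches 37(W), 35(W), 31(W), all W → L
n=39: reaches L-position 38 → W
n=40: only reaches 39(W), 37(W), 33(W), all W → L
n=41: reaches L-position 40 → W
n=42: only reaches 41(W), 39(W), 35(W), all W → L
n=43: reaches L-position 42 → W
n=44: only reaches 43(W), 41(W), 37(W), all W → L
L entries with 1 ≤ n ≤ 44 (n=0 is outside the asked range and is not counted): n = 2, 4, 6, 8, 10, 12, 14, 16, 18, 20, 22, 24, 26, 28, 30, 32, 34, 36, 38, 40, 42, 44; that makes 22.

22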